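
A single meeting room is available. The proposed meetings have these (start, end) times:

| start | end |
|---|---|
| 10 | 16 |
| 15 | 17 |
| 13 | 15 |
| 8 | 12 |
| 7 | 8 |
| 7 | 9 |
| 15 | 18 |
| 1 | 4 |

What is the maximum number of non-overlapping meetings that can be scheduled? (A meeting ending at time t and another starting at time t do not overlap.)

Order by finish time; keep every interval that doesn't clash with the previous kept one.
By end time: (1,4), (7,8), (7,9), (8,12), (13,15), (10,16), (15,17), (15,18).
Pick (1,4); next start ≥ 4 → (7,8); next start ≥ 8 → (8,12); next start ≥ 12 → (13,15); next start ≥ 15 → (15,17).
Selected 5 meetings.

5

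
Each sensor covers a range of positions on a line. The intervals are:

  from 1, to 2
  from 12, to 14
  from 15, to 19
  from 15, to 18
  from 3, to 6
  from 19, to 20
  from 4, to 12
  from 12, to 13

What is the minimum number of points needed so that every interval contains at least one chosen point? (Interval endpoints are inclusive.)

Sorted: [1,2] [3,6] [4,12] [12,13] [12,14] [15,18] [15,19] [19,20]
{[1,2]} hit by 2; {[3,6],[4,12]} hit by 6; {[12,13],[12,14]} hit by 13; {[15,18],[15,19]} hit by 18; {[19,20]} hit by 20.
Points: 2, 6, 13, 18, 20 (5 total).

5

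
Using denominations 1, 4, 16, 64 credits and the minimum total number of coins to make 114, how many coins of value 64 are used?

114 = 1×64 + 3×16 + 2×1
Count of 64: 1

1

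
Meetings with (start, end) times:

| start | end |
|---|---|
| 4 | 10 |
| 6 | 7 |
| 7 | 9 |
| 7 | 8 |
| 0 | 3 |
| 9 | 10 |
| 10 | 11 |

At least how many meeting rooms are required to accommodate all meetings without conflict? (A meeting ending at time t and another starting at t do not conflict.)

3

Events (time:±→running): 0:+→1 3:-→0 4:+→1 6:+→2 7:-→1 7:+→2 7:+→3 … peak 3.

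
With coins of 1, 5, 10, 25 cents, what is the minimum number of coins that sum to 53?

Greedy: take as many of the largest coin as possible, then repeat with the remainder.
53 = 2×25 + 3×1
Total coins = 2 + 3 = 5

5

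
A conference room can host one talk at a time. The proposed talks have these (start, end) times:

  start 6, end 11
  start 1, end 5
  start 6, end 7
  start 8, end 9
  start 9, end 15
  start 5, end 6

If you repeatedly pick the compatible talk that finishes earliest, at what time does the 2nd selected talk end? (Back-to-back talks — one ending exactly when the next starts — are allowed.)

6

Greedy by earliest finish: after sorting by end time, pick each interval compatible with the last pick.
By end time: (1,5), (5,6), (6,7), (8,9), (6,11), (9,15).
Pick (1,5); next start ≥ 5 → (5,6); next start ≥ 6 → (6,7); next start ≥ 7 → (8,9); next start ≥ 9 → (9,15).
Selected: (1,5) (5,6) (6,7) (8,9) (9,15)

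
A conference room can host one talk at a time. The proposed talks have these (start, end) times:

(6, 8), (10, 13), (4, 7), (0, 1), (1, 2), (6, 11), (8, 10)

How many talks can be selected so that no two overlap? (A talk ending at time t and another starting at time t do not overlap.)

Order by finish time; keep every interval that doesn't clash with the previous kept one.
By end time: (0,1), (1,2), (4,7), (6,8), (8,10), (6,11), (10,13).
Pick (0,1); next start ≥ 1 → (1,2); next start ≥ 2 → (4,7); next start ≥ 7 → (8,10); next start ≥ 10 → (10,13).
Selected 5 talks.

5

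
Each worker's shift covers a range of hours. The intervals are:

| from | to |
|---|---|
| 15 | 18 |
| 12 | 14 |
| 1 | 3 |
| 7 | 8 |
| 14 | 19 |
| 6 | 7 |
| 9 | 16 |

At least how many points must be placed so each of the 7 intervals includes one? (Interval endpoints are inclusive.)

4

Sort by right endpoint; whenever an interval is uncovered, place a point at its right end.
By right end: [1,3]  [6,7]  [7,8]  [12,14]  [9,16]  [15,18]  [14,19]
[1,3] uncovered → point at 3; [6,7] uncovered → point at 7; [12,14] uncovered → point at 14; [15,18] uncovered → point at 18.
Points: 3, 7, 14, 18 (4 total).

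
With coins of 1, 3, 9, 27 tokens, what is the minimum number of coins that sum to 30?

2

Greedy: take as many of the largest coin as possible, then repeat with the remainder.
30 − 1×27→3 − 1×3→0
Total coins = 1 + 1 = 2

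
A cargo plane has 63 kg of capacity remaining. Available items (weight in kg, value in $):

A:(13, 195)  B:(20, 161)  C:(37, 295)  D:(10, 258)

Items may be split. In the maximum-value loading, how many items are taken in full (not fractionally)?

Order: D (258/10=25.80) > A (195/13=15.00) > B (161/20=8.05) > C (295/37=7.97)
Fill: take D (10 @ 258) → take A (13 @ 195) → take B (20 @ 161) → take 20/37 of C → 159.46; 63/63 used.
3 item(s) taken whole; one partial (take 20/37 of C).

3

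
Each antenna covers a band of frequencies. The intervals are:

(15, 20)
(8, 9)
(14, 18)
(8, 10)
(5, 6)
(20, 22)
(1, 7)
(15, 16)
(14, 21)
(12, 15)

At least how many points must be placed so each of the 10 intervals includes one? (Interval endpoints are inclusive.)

4

Sort by right endpoint; whenever an interval is uncovered, place a point at its right end.
By right end: [5,6]  [1,7]  [8,9]  [8,10]  [12,15]  [15,16]  [14,18]  [15,20]  [14,21]  [20,22]
[5,6] uncovered → point at 6; [8,9] uncovered → point at 9; [12,15] uncovered → point at 15; [20,22] uncovered → point at 22.
Points: 6, 9, 15, 22 (4 total).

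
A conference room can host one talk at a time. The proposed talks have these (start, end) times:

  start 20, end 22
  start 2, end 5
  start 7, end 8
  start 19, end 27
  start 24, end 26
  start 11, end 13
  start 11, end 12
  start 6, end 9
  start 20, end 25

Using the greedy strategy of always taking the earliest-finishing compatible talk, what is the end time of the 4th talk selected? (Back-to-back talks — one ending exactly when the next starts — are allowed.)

22

Sorted by end: (2,5)  (7,8)  (6,9)  (11,12)  (11,13)  (20,22)  (20,25)  (24,26)  (19,27)
take (2,5); take (7,8); take (11,12); skip (11,13); take (20,22); take (24,26); skip (19,27).
Selected: (2,5) (7,8) (11,12) (20,22) (24,26)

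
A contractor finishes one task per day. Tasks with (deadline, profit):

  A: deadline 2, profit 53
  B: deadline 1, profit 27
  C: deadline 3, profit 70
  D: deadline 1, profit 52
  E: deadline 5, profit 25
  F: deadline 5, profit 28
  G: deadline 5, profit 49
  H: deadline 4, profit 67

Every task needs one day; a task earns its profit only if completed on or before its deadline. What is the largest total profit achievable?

291

By profit: C(d3,70), H(d4,67), A(d2,53), D(d1,52), G(d5,49), F(d5,28), B(d1,27), E(d5,25)
C→slot 3; H→slot 4; A→slot 2; D→slot 1; G→slot 5; F skipped; B skipped; E skipped.
Profit = 52 + 53 + 70 + 67 + 49 = 291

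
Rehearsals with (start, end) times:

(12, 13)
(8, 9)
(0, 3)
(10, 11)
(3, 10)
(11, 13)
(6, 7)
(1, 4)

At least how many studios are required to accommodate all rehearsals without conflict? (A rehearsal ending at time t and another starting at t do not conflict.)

The answer is the maximum number of intervals overlapping at any instant.
starts: [0, 1, 3, 6, 8, 10, 11, 12]
ends:   [3, 4, 7, 9, 10, 11, 13, 13]
s0→1 s1→2  — peak 2.

2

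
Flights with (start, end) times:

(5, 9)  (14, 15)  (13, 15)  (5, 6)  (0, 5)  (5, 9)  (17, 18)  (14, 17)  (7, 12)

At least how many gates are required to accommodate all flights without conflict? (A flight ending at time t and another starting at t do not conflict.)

3

Events (time:±→running): 0:+→1 5:-→0 5:+→1 5:+→2 5:+→3 … peak 3.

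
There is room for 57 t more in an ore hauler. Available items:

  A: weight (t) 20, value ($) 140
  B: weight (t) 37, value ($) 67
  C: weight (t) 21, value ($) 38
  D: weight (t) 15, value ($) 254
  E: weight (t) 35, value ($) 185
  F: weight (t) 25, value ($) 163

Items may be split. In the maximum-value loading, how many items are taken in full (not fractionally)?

2

Order: D (254/15=16.93) > A (140/20=7.00) > F (163/25=6.52) > E (185/35=5.29) > B (67/37=1.81) > C (38/21=1.81)
Fill: take D (15 @ 254) → take A (20 @ 140) → take 22/25 of F → 143.44; 57/57 used.
2 item(s) taken whole; one partial (take 22/25 of F).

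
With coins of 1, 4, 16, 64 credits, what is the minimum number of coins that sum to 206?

206 = 3×64 + 3×4 + 2×1
Total coins = 3 + 3 + 2 = 8

8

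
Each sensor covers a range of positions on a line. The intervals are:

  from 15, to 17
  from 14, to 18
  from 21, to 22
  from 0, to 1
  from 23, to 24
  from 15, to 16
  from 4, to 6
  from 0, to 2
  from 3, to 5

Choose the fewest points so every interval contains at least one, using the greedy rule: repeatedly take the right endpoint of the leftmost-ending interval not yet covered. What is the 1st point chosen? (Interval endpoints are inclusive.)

By right end: [0,1]  [0,2]  [3,5]  [4,6]  [15,16]  [15,17]  [14,18]  [21,22]  [23,24]
[0,1] uncovered → point at 1; [3,5] uncovered → point at 5; [15,16] uncovered → point at 16; [21,22] uncovered → point at 22; [23,24] uncovered → point at 24.
Points: 1, 5, 16, 22, 24 (5 total).

1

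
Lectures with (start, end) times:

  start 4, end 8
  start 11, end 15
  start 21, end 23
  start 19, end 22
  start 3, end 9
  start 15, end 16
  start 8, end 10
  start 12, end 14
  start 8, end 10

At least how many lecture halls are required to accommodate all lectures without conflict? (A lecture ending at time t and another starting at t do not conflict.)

Count concurrent intervals with a sweep; the peak is the room count.
starts: [3, 4, 8, 8, 11, 12, 15, 19, 21]
ends:   [8, 9, 10, 10, 14, 15, 16, 22, 23]
s3→1 s4→2 e8→1 s8→2 s8→3  — peak 3.

3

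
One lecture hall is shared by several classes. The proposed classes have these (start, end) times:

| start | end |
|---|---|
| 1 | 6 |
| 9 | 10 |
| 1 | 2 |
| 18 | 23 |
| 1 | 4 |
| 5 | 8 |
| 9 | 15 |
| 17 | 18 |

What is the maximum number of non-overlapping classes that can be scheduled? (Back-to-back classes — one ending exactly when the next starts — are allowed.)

Sorted by end: (1,2)  (1,4)  (1,6)  (5,8)  (9,10)  (9,15)  (17,18)  (18,23)
take (1,2); take (5,8); take (9,10); take (17,18); take (18,23).
Selected 5 classes.

5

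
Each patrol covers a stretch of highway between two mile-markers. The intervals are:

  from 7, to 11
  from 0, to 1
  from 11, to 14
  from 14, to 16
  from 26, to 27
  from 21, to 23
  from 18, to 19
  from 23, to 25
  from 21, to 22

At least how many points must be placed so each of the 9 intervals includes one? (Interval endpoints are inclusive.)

7

Sorted: [0,1] [7,11] [11,14] [14,16] [18,19] [21,22] [21,23] [23,25] [26,27]
{[0,1]} hit by 1; {[7,11],[11,14]} hit by 11; {[14,16]} hit by 16; {[18,19]} hit by 19; {[21,22],[21,23]} hit by 22; {[23,25]} hit by 25; {[26,27]} hit by 27.
Points: 1, 11, 16, 19, 22, 25, 27 (7 total).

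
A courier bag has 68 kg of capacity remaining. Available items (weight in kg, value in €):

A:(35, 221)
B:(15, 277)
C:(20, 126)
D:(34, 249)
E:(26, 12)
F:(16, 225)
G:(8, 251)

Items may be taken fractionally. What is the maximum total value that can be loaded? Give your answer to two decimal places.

965.38

Greedy by value/weight ratio, highest first.
Order: G (251/8=31.38) > B (277/15=18.47) > F (225/16=14.06) > D (249/34=7.32) > A (221/35=6.31) > C (126/20=6.30) > E (12/26=0.46)
Fill: take G (8 @ 251) → take B (15 @ 277) → take F (16 @ 225) → take 29/34 of D → 212.38; 68/68 used.
Total value = 965.38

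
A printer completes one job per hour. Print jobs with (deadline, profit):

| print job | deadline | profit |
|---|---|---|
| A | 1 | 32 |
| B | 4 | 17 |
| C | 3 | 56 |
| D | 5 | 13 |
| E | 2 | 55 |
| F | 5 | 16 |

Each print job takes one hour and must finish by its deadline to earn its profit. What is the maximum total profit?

Profit order: C=56 E=55 A=32 B=17 F=16 D=13
Assign: C→slot 3, E→slot 2, A→slot 1, B→slot 4, F→slot 5, D skipped.
Slots: [1:A] [2:E] [3:C] [4:B] [5:F]
Profit = 32 + 55 + 56 + 17 + 16 = 176

176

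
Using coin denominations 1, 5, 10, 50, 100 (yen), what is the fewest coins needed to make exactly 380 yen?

7

380 = 3×100 + 1×50 + 3×10
Total coins = 3 + 1 + 3 = 7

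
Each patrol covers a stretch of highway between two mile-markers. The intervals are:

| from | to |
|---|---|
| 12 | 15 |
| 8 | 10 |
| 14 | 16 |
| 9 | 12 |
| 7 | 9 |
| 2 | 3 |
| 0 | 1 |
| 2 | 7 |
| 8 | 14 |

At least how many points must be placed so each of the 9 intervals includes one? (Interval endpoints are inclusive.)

4

Sort by right endpoint; whenever an interval is uncovered, place a point at its right end.
By right end: [0,1]  [2,3]  [2,7]  [7,9]  [8,10]  [9,12]  [8,14]  [12,15]  [14,16]
[0,1] uncovered → point at 1; [2,3] uncovered → point at 3; [7,9] uncovered → point at 9; [12,15] uncovered → point at 15.
Points: 1, 3, 9, 15 (4 total).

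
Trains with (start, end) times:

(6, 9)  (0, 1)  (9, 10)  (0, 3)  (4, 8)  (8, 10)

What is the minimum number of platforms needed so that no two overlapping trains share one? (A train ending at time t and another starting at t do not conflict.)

starts: [0, 0, 4, 6, 8, 9]
ends:   [1, 3, 8, 9, 10, 10]
s0→1 s0→2  — peak 2.

2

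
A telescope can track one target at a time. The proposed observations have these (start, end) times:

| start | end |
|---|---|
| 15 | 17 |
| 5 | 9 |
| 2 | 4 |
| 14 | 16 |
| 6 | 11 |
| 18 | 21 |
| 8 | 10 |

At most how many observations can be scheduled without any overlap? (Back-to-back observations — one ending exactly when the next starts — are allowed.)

Sorted by end: (2,4)  (5,9)  (8,10)  (6,11)  (14,16)  (15,17)  (18,21)
take (2,4); take (5,9); take (14,16); skip (15,17); take (18,21).
Selected 4 observations.

4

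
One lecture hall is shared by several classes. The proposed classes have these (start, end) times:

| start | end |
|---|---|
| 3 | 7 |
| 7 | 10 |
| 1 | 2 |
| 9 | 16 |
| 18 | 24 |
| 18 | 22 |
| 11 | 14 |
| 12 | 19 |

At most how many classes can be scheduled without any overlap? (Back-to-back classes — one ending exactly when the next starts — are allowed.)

5

Sorted by end: (1,2)  (3,7)  (7,10)  (11,14)  (9,16)  (12,19)  (18,22)  (18,24)
take (1,2); take (3,7); take (7,10); take (11,14); skip (9,16); skip (12,19); take (18,22); skip (18,24).
Selected 5 classes.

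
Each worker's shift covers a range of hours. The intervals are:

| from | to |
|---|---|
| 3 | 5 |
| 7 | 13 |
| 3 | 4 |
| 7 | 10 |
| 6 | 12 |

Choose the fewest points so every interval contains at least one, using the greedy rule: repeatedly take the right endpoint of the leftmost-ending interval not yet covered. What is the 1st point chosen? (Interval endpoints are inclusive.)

4

Process intervals by earliest right end; each time one isn't hit yet, stab at its right endpoint.
By right end: [3,4]  [3,5]  [7,10]  [6,12]  [7,13]
[3,4] uncovered → point at 4; [7,10] uncovered → point at 10.
Points: 4, 10 (2 total).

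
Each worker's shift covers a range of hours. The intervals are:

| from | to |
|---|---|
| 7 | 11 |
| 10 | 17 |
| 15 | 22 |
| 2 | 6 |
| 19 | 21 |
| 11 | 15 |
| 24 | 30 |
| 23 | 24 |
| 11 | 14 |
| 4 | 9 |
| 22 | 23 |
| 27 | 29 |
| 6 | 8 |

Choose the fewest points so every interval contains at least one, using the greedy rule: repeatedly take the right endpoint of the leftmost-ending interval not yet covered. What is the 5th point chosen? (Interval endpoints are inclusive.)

Process intervals by earliest right end; each time one isn't hit yet, stab at its right endpoint.
By right end: [2,6]  [6,8]  [4,9]  [7,11]  [11,14]  [11,15]  [10,17]  [19,21]  [15,22]  [22,23]  [23,24]  [27,29]  [24,30]
[2,6] uncovered → point at 6; [7,11] uncovered → point at 11; [19,21] uncovered → point at 21; [22,23] uncovered → point at 23; [27,29] uncovered → point at 29.
Points: 6, 11, 21, 23, 29 (5 total).

29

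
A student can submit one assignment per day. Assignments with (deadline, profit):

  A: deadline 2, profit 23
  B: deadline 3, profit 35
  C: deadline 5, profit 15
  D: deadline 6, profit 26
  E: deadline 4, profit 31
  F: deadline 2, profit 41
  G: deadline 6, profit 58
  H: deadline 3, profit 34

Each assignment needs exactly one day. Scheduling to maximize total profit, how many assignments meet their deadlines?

6

Sort by profit descending; place each in the latest free slot ≤ its deadline.
By profit: G(d6,58), F(d2,41), B(d3,35), H(d3,34), E(d4,31), D(d6,26), A(d2,23), C(d5,15)
G→slot 6; F→slot 2; B→slot 3; H→slot 1; E→slot 4; D→slot 5; A skipped; C skipped.
6 of 8 scheduled.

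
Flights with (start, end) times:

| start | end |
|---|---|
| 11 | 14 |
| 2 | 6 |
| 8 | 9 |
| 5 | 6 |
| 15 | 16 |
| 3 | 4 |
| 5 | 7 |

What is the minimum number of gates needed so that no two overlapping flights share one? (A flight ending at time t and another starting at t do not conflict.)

The answer is the maximum number of intervals overlapping at any instant.
starts: [2, 3, 5, 5, 8, 11, 15]
ends:   [4, 6, 6, 7, 9, 14, 16]
s2→1 s3→2 e4→1 s5→2 s5→3  — peak 3.

3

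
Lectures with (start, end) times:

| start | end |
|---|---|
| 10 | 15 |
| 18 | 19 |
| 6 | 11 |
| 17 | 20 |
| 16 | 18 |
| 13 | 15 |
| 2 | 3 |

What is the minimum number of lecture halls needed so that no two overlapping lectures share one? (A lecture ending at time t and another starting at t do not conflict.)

2

starts: [2, 6, 10, 13, 16, 17, 18]
ends:   [3, 11, 15, 15, 18, 19, 20]
s2→1 e3→0 s6→1 s10→2  — peak 2.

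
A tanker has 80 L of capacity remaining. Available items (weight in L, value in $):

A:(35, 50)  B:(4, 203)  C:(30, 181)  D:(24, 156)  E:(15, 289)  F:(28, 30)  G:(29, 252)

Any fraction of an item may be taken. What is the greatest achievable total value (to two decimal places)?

948.27

Sort by value per unit weight and fill in that order.
Ratios (sorted): B 50.75, E 19.27, G 8.69, D 6.50, C 6.03, A 1.43, F 1.07
take B (4 @ 203); take E (15 @ 289); take G (29 @ 252); take D (24 @ 156); take 8/30 of C → 48.27. Capacity used 80/80.
Total value = 948.27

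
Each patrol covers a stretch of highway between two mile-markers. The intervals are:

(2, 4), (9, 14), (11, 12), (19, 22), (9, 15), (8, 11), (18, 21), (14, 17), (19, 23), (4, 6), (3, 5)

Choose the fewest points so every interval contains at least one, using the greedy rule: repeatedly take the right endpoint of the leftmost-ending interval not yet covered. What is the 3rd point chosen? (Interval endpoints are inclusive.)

17

Process intervals by earliest right end; each time one isn't hit yet, stab at its right endpoint.
Sorted: [2,4] [3,5] [4,6] [8,11] [11,12] [9,14] [9,15] [14,17] [18,21] [19,22] [19,23]
{[2,4],[3,5],[4,6]} hit by 4; {[8,11],[11,12],[9,14],[9,15]} hit by 11; {[14,17]} hit by 17; {[18,21],[19,22],[19,23]} hit by 21.
Points: 4, 11, 17, 21 (4 total).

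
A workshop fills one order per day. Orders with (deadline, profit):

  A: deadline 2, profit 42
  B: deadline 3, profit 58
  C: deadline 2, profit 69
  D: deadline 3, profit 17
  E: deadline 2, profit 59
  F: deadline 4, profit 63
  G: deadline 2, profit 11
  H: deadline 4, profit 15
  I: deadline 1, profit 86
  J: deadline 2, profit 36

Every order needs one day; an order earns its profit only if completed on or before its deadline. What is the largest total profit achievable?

Take jobs in profit order; each goes to the latest open slot no later than its deadline.
By profit: I(d1,86), C(d2,69), F(d4,63), E(d2,59), B(d3,58), A(d2,42), J(d2,36), D(d3,17), H(d4,15), G(d2,11)
I→slot 1; C→slot 2; F→slot 4; E skipped; B→slot 3; A skipped; J skipped; D skipped; H skipped; G skipped.
Profit = 86 + 69 + 58 + 63 = 276

276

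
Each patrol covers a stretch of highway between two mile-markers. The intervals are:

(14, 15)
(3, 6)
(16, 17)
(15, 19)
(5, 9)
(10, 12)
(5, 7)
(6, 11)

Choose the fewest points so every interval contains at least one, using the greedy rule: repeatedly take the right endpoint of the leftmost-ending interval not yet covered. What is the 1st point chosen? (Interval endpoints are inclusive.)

By right end: [3,6]  [5,7]  [5,9]  [6,11]  [10,12]  [14,15]  [16,17]  [15,19]
[3,6] uncovered → point at 6; [10,12] uncovered → point at 12; [14,15] uncovered → point at 15; [16,17] uncovered → point at 17.
Points: 6, 12, 15, 17 (4 total).

6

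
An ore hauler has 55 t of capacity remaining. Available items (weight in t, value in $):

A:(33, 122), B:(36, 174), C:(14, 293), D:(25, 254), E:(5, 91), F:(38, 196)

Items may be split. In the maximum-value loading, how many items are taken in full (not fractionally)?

Ratios (sorted): C 20.93, E 18.20, D 10.16, F 5.16, B 4.83, A 3.70
take C (14 @ 293); take E (5 @ 91); take D (25 @ 254); take 11/38 of F → 56.74. Capacity used 55/55.
3 item(s) taken whole; one partial (take 11/38 of F).

3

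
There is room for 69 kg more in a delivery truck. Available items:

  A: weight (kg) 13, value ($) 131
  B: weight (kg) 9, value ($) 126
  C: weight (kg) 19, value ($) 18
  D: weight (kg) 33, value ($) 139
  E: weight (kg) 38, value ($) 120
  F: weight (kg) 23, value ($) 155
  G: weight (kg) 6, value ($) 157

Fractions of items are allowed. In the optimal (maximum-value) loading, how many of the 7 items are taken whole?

4

Sort by value per unit weight and fill in that order.
Ratios (sorted): G 26.17, B 14.00, A 10.08, F 6.74, D 4.21, E 3.16, C 0.95
take G (6 @ 157); take B (9 @ 126); take A (13 @ 131); take F (23 @ 155); take 18/33 of D → 75.82. Capacity used 69/69.
4 item(s) taken whole; one partial (take 18/33 of D).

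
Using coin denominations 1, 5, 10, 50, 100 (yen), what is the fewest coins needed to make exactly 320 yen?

Greedy: take as many of the largest coin as possible, then repeat with the remainder.
320 − 3×100→20 − 2×10→0
Total coins = 3 + 2 = 5

5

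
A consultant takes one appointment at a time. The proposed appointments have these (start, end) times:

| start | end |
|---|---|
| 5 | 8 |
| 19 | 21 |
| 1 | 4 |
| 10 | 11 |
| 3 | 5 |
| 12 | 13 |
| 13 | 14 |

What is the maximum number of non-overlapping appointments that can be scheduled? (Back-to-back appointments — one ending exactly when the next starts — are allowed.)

Sorted by end: (1,4)  (3,5)  (5,8)  (10,11)  (12,13)  (13,14)  (19,21)
take (1,4); take (5,8); take (10,11); take (12,13); take (13,14); take (19,21).
Selected 6 appointments.

6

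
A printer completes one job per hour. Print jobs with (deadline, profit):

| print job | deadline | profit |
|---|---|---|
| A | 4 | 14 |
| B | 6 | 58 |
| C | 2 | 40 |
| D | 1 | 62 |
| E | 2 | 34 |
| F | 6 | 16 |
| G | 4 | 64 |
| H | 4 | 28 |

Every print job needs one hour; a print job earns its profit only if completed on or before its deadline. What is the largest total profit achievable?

268

By profit: G(d4,64), D(d1,62), B(d6,58), C(d2,40), E(d2,34), H(d4,28), F(d6,16), A(d4,14)
G→slot 4; D→slot 1; B→slot 6; C→slot 2; E skipped; H→slot 3; F→slot 5; A skipped.
Profit = 62 + 40 + 28 + 64 + 16 + 58 = 268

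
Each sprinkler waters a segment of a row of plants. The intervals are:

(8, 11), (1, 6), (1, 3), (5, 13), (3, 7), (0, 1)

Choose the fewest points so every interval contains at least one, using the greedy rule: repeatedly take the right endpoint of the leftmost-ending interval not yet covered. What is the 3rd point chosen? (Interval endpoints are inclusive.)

Sort by right endpoint; whenever an interval is uncovered, place a point at its right end.
Sorted: [0,1] [1,3] [1,6] [3,7] [8,11] [5,13]
{[0,1],[1,3],[1,6]} hit by 1; {[3,7]} hit by 7; {[8,11],[5,13]} hit by 11.
Points: 1, 7, 11 (3 total).

11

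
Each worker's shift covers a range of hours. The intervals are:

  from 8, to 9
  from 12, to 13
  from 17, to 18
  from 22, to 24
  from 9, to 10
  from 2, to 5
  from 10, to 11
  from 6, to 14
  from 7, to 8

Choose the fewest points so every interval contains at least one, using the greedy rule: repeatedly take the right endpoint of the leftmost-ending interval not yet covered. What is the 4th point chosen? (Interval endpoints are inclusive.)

13

By right end: [2,5]  [7,8]  [8,9]  [9,10]  [10,11]  [12,13]  [6,14]  [17,18]  [22,24]
[2,5] uncovered → point at 5; [7,8] uncovered → point at 8; [9,10] uncovered → point at 10; [12,13] uncovered → point at 13; [17,18] uncovered → point at 18; [22,24] uncovered → point at 24.
Points: 5, 8, 10, 13, 18, 24 (6 total).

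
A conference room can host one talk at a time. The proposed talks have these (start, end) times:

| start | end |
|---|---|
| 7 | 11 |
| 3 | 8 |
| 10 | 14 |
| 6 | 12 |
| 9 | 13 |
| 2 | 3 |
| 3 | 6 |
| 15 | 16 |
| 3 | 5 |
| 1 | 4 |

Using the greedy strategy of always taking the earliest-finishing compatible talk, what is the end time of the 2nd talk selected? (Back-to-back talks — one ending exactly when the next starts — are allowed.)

5

Greedy by earliest finish: after sorting by end time, pick each interval compatible with the last pick.
Sorted by end: (2,3)  (1,4)  (3,5)  (3,6)  (3,8)  (7,11)  (6,12)  (9,13)  (10,14)  (15,16)
take (2,3); take (3,5); skip (3,6); take (7,11); skip (9,13); take (15,16).
Selected: (2,3) (3,5) (7,11) (15,16)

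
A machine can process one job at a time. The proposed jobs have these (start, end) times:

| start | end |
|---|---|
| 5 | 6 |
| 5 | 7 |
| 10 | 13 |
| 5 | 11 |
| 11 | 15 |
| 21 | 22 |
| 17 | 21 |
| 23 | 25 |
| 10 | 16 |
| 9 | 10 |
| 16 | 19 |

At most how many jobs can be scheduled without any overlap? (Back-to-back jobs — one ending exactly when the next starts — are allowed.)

Sort by end time and greedily take each interval whose start is ≥ the last chosen end.
By end time: (5,6), (5,7), (9,10), (5,11), (10,13), (11,15), (10,16), (16,19), (17,21), (21,22), (23,25).
Pick (5,6); next start ≥ 6 → (9,10); next start ≥ 10 → (10,13); next start ≥ 13 → (16,19); next start ≥ 19 → (21,22); next start ≥ 22 → (23,25).
Selected 6 jobs.

6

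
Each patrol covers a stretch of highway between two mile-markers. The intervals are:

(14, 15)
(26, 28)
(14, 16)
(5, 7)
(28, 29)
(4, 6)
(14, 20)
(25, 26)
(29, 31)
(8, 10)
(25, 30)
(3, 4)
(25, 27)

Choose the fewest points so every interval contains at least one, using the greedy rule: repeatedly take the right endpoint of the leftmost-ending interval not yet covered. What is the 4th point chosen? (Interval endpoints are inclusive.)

Sorted: [3,4] [4,6] [5,7] [8,10] [14,15] [14,16] [14,20] [25,26] [25,27] [26,28] [28,29] [25,30] [29,31]
{[3,4],[4,6]} hit by 4; {[5,7]} hit by 7; {[8,10]} hit by 10; {[14,15],[14,16],[14,20]} hit by 15; {[25,26],[25,27],[26,28]} hit by 26; {[28,29],[25,30],[29,31]} hit by 29.
Points: 4, 7, 10, 15, 26, 29 (6 total).

15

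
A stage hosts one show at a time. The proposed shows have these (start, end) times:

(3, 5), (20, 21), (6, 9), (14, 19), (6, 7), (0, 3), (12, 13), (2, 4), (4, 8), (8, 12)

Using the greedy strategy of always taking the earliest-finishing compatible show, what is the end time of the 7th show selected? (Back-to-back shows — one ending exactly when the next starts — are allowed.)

Greedy by earliest finish: after sorting by end time, pick each interval compatible with the last pick.
By end time: (0,3), (2,4), (3,5), (6,7), (4,8), (6,9), (8,12), (12,13), (14,19), (20,21).
Pick (0,3); next start ≥ 3 → (3,5); next start ≥ 5 → (6,7); next start ≥ 7 → (8,12); next start ≥ 12 → (12,13); next start ≥ 13 → (14,19); next start ≥ 19 → (20,21).
Selected: (0,3) (3,5) (6,7) (8,12) (12,13) (14,19) (20,21)

21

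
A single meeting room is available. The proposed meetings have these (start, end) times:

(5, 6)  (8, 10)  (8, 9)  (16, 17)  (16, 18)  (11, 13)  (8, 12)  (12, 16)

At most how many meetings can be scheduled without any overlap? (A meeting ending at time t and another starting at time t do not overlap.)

Greedy by earliest finish: after sorting by end time, pick each interval compatible with the last pick.
Sorted by end: (5,6)  (8,9)  (8,10)  (8,12)  (11,13)  (12,16)  (16,17)  (16,18)
take (5,6); take (8,9); skip (8,10); skip (8,12); take (11,13); skip (12,16); take (16,17).
Selected 4 meetings.

4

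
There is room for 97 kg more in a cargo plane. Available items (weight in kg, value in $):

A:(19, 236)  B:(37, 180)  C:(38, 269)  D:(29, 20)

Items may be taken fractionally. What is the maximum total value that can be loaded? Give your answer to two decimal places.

Sort by value per unit weight and fill in that order.
Ratios (sorted): A 12.42, C 7.08, B 4.86, D 0.69
take A (19 @ 236); take C (38 @ 269); take B (37 @ 180); take 3/29 of D → 2.07. Capacity used 97/97.
Total value = 687.07

687.07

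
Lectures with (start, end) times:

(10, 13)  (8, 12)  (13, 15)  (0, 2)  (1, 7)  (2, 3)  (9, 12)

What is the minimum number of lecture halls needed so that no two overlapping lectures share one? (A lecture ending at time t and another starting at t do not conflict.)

starts: [0, 1, 2, 8, 9, 10, 13]
ends:   [2, 3, 7, 12, 12, 13, 15]
s0→1 s1→2 e2→1 s2→2 e3→1 e7→0 s8→1 s9→2 s10→3  — peak 3.

3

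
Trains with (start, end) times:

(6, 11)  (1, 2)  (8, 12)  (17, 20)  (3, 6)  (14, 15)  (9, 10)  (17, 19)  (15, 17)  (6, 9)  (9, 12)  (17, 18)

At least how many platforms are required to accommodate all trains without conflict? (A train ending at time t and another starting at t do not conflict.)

The answer is the maximum number of intervals overlapping at any instant.
Events (time:±→running): 1:+→1 2:-→0 3:+→1 6:-→0 6:+→1 6:+→2 8:+→3 9:-→2 9:+→3 9:+→4 … peak 4.

4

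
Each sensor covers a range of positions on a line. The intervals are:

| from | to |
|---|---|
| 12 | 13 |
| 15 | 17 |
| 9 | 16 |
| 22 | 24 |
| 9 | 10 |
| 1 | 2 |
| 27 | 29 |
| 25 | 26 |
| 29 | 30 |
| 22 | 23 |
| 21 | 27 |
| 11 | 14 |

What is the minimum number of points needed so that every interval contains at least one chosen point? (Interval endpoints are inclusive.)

Sorted: [1,2] [9,10] [12,13] [11,14] [9,16] [15,17] [22,23] [22,24] [25,26] [21,27] [27,29] [29,30]
{[1,2]} hit by 2; {[9,10]} hit by 10; {[12,13],[11,14],[9,16]} hit by 13; {[15,17]} hit by 17; {[22,23],[22,24]} hit by 23; {[25,26],[21,27]} hit by 26; {[27,29],[29,30]} hit by 29.
Points: 2, 10, 13, 17, 23, 26, 29 (7 total).

7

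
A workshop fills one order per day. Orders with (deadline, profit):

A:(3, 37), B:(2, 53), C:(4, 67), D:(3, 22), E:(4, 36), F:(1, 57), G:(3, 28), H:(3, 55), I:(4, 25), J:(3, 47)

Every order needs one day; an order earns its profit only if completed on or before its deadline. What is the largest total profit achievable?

Profit order: C=67 F=57 H=55 B=53 J=47 A=37 E=36 G=28 I=25 D=22
Assign: C→slot 4, F→slot 1, H→slot 3, B→slot 2, J skipped, A skipped, E skipped, G skipped, I skipped, D skipped.
Slots: [1:F] [2:B] [3:H] [4:C]
Profit = 57 + 53 + 55 + 67 = 232

232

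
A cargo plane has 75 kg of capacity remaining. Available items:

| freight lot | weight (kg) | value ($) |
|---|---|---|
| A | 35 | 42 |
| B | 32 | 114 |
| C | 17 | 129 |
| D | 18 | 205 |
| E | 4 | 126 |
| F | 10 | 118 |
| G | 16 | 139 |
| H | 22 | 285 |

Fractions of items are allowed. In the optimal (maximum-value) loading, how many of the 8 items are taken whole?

5

Ratios (sorted): E 31.50, H 12.95, F 11.80, D 11.39, G 8.69, C 7.59, B 3.56, A 1.20
take E (4 @ 126); take H (22 @ 285); take F (10 @ 118); take D (18 @ 205); take G (16 @ 139); take 5/17 of C → 37.94. Capacity used 75/75.
5 item(s) taken whole; one partial (take 5/17 of C).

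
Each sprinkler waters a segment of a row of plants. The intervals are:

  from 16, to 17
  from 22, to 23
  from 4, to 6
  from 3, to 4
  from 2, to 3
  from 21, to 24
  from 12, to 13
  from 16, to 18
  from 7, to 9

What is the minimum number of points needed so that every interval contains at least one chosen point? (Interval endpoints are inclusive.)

Sort by right endpoint; whenever an interval is uncovered, place a point at its right end.
By right end: [2,3]  [3,4]  [4,6]  [7,9]  [12,13]  [16,17]  [16,18]  [22,23]  [21,24]
[2,3] uncovered → point at 3; [4,6] uncovered → point at 6; [7,9] uncovered → point at 9; [12,13] uncovered → point at 13; [16,17] uncovered → point at 17; [22,23] uncovered → point at 23.
Points: 3, 6, 9, 13, 17, 23 (6 total).

6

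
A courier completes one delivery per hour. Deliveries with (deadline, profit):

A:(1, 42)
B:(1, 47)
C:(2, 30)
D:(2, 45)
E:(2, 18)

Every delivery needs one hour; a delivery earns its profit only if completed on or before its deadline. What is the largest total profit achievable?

Profit order: B=47 D=45 A=42 C=30 E=18
Assign: B→slot 1, D→slot 2, A skipped, C skipped, E skipped.
Slots: [1:B] [2:D]
Profit = 47 + 45 = 92

92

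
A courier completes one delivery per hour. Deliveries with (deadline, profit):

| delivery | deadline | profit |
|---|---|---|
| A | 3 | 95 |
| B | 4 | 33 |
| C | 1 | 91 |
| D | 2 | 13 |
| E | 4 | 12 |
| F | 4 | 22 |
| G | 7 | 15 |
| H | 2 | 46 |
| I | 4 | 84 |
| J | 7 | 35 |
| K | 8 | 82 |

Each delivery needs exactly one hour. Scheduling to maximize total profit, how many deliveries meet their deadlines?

7

By profit: A(d3,95), C(d1,91), I(d4,84), K(d8,82), H(d2,46), J(d7,35), B(d4,33), F(d4,22), G(d7,15), D(d2,13), E(d4,12)
A→slot 3; C→slot 1; I→slot 4; K→slot 8; H→slot 2; J→slot 7; B skipped; F skipped; G→slot 6; D skipped; E skipped.
7 of 11 scheduled.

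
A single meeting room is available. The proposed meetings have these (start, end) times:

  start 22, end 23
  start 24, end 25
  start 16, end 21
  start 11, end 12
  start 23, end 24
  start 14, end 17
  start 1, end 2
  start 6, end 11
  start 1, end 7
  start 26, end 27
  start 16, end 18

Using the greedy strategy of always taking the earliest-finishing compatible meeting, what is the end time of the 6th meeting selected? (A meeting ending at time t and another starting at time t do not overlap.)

Greedy by earliest finish: after sorting by end time, pick each interval compatible with the last pick.
By end time: (1,2), (1,7), (6,11), (11,12), (14,17), (16,18), (16,21), (22,23), (23,24), (24,25), (26,27).
Pick (1,2); next start ≥ 2 → (6,11); next start ≥ 11 → (11,12); next start ≥ 12 → (14,17); next start ≥ 17 → (22,23); next start ≥ 23 → (23,24); next start ≥ 24 → (24,25); next start ≥ 25 → (26,27).
Selected: (1,2) (6,11) (11,12) (14,17) (22,23) (23,24) (24,25) (26,27)

24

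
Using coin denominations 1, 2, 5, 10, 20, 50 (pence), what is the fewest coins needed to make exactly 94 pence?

Use the largest denomination that fits, subtract, and repeat.
94 − 1×50→44 − 2×20→4 − 2×2→0
Total coins = 1 + 2 + 2 = 5

5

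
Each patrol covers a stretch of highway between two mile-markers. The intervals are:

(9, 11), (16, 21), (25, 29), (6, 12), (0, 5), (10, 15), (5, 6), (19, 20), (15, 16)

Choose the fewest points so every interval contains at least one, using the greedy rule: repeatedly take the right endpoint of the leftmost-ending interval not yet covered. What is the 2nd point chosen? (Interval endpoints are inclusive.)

11

Sorted: [0,5] [5,6] [9,11] [6,12] [10,15] [15,16] [19,20] [16,21] [25,29]
{[0,5],[5,6]} hit by 5; {[9,11],[6,12],[10,15]} hit by 11; {[15,16]} hit by 16; {[19,20],[16,21]} hit by 20; {[25,29]} hit by 29.
Points: 5, 11, 16, 20, 29 (5 total).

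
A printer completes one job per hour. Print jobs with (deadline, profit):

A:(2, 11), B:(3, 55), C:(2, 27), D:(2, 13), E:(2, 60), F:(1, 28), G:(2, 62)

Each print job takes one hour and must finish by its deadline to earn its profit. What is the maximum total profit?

By profit: G(d2,62), E(d2,60), B(d3,55), F(d1,28), C(d2,27), D(d2,13), A(d2,11)
G→slot 2; E→slot 1; B→slot 3; F skipped; C skipped; D skipped; A skipped.
Profit = 60 + 62 + 55 = 177

177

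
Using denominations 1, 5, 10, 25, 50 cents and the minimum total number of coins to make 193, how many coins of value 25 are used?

1

Greedy: take as many of the largest coin as possible, then repeat with the remainder.
193 = 3×50 + 1×25 + 1×10 + 1×5 + 3×1
Count of 25: 1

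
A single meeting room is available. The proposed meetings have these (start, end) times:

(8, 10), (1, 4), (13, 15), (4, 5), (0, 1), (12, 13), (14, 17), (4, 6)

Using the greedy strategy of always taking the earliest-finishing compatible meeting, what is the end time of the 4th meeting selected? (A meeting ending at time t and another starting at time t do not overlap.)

Sorted by end: (0,1)  (1,4)  (4,5)  (4,6)  (8,10)  (12,13)  (13,15)  (14,17)
take (0,1); take (1,4); take (4,5); take (8,10); take (12,13); take (13,15); skip (14,17).
Selected: (0,1) (1,4) (4,5) (8,10) (12,13) (13,15)

10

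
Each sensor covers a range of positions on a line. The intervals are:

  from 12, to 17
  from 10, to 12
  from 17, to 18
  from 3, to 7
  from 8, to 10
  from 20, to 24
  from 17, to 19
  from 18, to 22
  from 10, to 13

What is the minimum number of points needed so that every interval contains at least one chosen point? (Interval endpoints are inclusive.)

Sorted: [3,7] [8,10] [10,12] [10,13] [12,17] [17,18] [17,19] [18,22] [20,24]
{[3,7]} hit by 7; {[8,10],[10,12],[10,13]} hit by 10; {[12,17],[17,18],[17,19]} hit by 17; {[18,22],[20,24]} hit by 22.
Points: 7, 10, 17, 22 (4 total).

4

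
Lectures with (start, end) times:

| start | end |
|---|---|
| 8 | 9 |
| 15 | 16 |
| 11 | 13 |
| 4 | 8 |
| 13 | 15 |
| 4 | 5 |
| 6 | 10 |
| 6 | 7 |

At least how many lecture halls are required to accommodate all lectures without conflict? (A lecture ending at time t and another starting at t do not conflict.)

3

Events (time:±→running): 4:+→1 4:+→2 5:-→1 6:+→2 6:+→3 … peak 3.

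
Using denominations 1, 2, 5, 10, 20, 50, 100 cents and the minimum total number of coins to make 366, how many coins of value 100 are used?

366 = 3×100 + 1×50 + 1×10 + 1×5 + 1×1
Count of 100: 3

3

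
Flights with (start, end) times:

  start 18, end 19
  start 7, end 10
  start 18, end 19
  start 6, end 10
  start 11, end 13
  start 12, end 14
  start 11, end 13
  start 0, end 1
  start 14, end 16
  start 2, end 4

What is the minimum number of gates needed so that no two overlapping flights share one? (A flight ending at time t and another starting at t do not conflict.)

3

starts: [0, 2, 6, 7, 11, 11, 12, 14, 18, 18]
ends:   [1, 4, 10, 10, 13, 13, 14, 16, 19, 19]
s0→1 e1→0 s2→1 e4→0 s6→1 s7→2 e10→1 e10→0 s11→1 s11→2 s12→3  — peak 3.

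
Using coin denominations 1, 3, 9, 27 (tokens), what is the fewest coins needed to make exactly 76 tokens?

6

76 = 2×27 + 2×9 + 1×3 + 1×1
Total coins = 2 + 2 + 1 + 1 = 6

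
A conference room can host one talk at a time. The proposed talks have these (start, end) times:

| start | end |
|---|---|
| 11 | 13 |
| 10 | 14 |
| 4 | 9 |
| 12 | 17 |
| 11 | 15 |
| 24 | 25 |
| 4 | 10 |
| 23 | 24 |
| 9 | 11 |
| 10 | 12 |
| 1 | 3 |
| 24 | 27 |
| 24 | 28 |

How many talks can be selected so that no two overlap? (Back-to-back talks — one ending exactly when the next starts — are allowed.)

6

By end time: (1,3), (4,9), (4,10), (9,11), (10,12), (11,13), (10,14), (11,15), (12,17), (23,24), (24,25), (24,27), (24,28).
Pick (1,3); next start ≥ 3 → (4,9); next start ≥ 9 → (9,11); next start ≥ 11 → (11,13); next start ≥ 13 → (23,24); next start ≥ 24 → (24,25).
Selected 6 talks.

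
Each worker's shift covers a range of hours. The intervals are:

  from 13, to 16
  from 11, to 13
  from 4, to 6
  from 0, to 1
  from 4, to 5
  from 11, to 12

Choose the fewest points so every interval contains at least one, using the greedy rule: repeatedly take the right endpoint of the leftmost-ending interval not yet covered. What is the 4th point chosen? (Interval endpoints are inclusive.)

16

Sort by right endpoint; whenever an interval is uncovered, place a point at its right end.
Sorted: [0,1] [4,5] [4,6] [11,12] [11,13] [13,16]
{[0,1]} hit by 1; {[4,5],[4,6]} hit by 5; {[11,12],[11,13]} hit by 12; {[13,16]} hit by 16.
Points: 1, 5, 12, 16 (4 total).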